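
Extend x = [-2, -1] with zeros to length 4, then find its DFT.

Original 2-point DFT: [-3, -1]
Zero-padded 4-point DFT provides frequency interpolation.

DFT_4([x, 0, ...]) = [-3, -2+1i, -1, -2-1i]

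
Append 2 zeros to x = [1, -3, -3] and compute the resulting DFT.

Original 3-point DFT: [-5, 4, 4]
Zero-padded 5-point DFT provides frequency interpolation.

DFT_5([x, 0, ...]) = [-5, 2.5000+4.6165i, 2.5000-1.0898i, 2.5000+1.0898i, 2.5000-4.6165i]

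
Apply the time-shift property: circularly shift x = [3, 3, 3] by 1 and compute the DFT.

Time shift by 1: X_shifted[k] = ω_3^(1k) · X[k]
Shifted x = [3, 3, 3]

DFT(x[n-1]) = [9, 0, 0]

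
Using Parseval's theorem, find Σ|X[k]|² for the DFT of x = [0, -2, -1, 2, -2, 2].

Parseval: Σ|x[n]|² = (1/N)Σ|X[k]|², so Σ|X[k]|² = N·Σ|x[n]|² = 6·17.0000

Σ|X[k]|² = N·Σ|x[n]|² = 6·17.0000 = 102.0000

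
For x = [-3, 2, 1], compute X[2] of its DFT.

X[2] = Σ(n=0 to 2) x[n] · ω_3^(2n) where ω_3 = e^(-2πi/3)
= (-3)·ω_3^0 + (2)·ω_3^2 + (1)·ω_3^4

X[2] = -4.5000+0.8660i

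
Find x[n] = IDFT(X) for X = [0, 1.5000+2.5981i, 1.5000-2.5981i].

x[n] = (1/3) Σ(k=0 to 2) X[k] · e^(2πikn/3)

Computing each x[n]:
x[0] = 1
x[1] = -2
x[2] = 1

x = [1, -2, 1]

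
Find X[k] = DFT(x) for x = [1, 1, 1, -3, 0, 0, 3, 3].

X[k] = Σ(n=0 to 7) x[n] · ω_8^(nk)
where ω_8 = e^(-2πi/8)

Computing each X[k]:
X[0] = 6
X[1] = 5.9497+5.5355i
X[2] = -3-1i
X[3] = -3.9497+1.5355i
X[4] = 4
X[5] = -3.9497-1.5355i
X[6] = -3+1i
X[7] = 5.9497-5.5355i

X = [6, 5.9497+5.5355i, -3-1i, -3.9497+1.5355i, 4, -3.9497-1.5355i, -3+1i, 5.9497-5.5355i]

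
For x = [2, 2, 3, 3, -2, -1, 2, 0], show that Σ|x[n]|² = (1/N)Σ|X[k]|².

Time domain:
Σ|x[n]|² = |2|² + |2|² + |3|² + |3|² + |-2|² + |-1|² + |2|² + |0|² = 35.0000

Frequency domain:
(1/8)Σ|X[k]|² = (1/8)(|9|² + |4.0000-5.2426i|² + |-5+2i|² + |4.0000-3.2426i|² + |1|² + |4.0000+3.2426i|² + |-5-2i|² + |4.0000+5.2426i|²) = (1/8)·280.0000 = 35.0000

Both sides agree, confirming Parseval's theorem.

Σ|x[n]|² = (1/N)Σ|X[k]|² = 35.0000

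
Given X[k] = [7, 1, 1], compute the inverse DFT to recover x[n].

x[n] = (1/3) Σ(k=0 to 2) X[k] · e^(2πikn/3)

Computing each x[n]:
x[0] = 3
x[1] = 2
x[2] = 2

x = [3, 2, 2]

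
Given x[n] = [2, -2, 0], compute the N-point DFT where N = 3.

X[k] = Σ(n=0 to 2) x[n] · ω_3^(nk)
where ω_3 = e^(-2πi/3)

Computing each X[k]:
X[0] = 0
X[1] = 3.0000+1.7321i
X[2] = 3.0000-1.7321i

X = [0, 3.0000+1.7321i, 3.0000-1.7321i]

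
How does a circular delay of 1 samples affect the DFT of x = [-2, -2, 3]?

Time shift by 1: X_shifted[k] = ω_3^(1k) · X[k]
Shifted x = [3, -2, -2]

DFT(x[n-1]) = [-1, 5, 5]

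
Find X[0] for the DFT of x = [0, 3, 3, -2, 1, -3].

X[0] = Σ(n=0 to 5) x[n] · ω_6^0 = Σ x[n]
= (0) + (3) + (3) + (-2) + (1) + (-3)

X[0] = 2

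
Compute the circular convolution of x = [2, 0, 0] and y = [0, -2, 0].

(x ⊛ y)[n] = Σ(m=0 to 2) x[m] · y[(n-m) mod 3]

Computing each output sample:
(x ⊛ y)[0] = 0
(x ⊛ y)[1] = -4
(x ⊛ y)[2] = 0

x ⊛ y = [0, -4, 0]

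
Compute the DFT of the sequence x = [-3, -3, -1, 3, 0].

X[k] = Σ(n=0 to 4) x[n] · ω_5^(nk)
where ω_5 = e^(-2πi/5)

Computing each X[k]:
X[0] = -4
X[1] = -5.5451+5.2043i
X[2] = 0.0451-2.0409i
X[3] = 0.0451+2.0409i
X[4] = -5.5451-5.2043i

X = [-4, -5.5451+5.2043i, 0.0451-2.0409i, 0.0451+2.0409i, -5.5451-5.2043i]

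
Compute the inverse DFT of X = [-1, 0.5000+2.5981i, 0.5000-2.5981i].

x[n] = (1/3) Σ(k=0 to 2) X[k] · e^(2πikn/3)

Computing each x[n]:
x[0] = 0
x[1] = -2
x[2] = 1

x = [0, -2, 1]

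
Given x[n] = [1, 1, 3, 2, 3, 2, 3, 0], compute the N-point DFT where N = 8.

X[k] = Σ(n=0 to 7) x[n] · ω_8^(nk)
where ω_8 = e^(-2πi/8)

Computing each X[k]:
X[0] = 15
X[1] = -4.1213-0.7071i
X[2] = -2-1i
X[3] = 0.1213-0.7071i
X[4] = 5
X[5] = 0.1213+0.7071i
X[6] = -2+1i
X[7] = -4.1213+0.7071i

X = [15, -4.1213-0.7071i, -2-1i, 0.1213-0.7071i, 5, 0.1213+0.7071i, -2+1i, -4.1213+0.7071i]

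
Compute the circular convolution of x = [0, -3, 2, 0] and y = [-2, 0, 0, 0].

(x ⊛ y)[n] = Σ(m=0 to 3) x[m] · y[(n-m) mod 4]

Computing each output sample:
(x ⊛ y)[0] = 0
(x ⊛ y)[1] = 6
(x ⊛ y)[2] = -4
(x ⊛ y)[3] = 0

x ⊛ y = [0, 6, -4, 0]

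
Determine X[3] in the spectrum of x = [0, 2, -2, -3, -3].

X[3] = Σ(n=0 to 4) x[n] · ω_5^(3n) where ω_5 = e^(-2πi/5)
= (0)·ω_5^0 + (2)·ω_5^3 + (-2)·ω_5^6 + (-3)·ω_5^9 + (-3)·ω_5^12

X[3] = -0.7361+1.9879i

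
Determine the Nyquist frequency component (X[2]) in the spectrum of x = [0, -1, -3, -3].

X[2] = Σ(n=0 to 3) x[n] · ω_4^(2n) where ω_4 = e^(-2πi/4)
= (0)·ω_4^0 + (-1)·ω_4^2 + (-3)·ω_4^4 + (-3)·ω_4^6

X[2] = 1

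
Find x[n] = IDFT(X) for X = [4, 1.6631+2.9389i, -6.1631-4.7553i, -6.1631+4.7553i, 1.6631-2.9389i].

x[n] = (1/5) Σ(k=0 to 4) X[k] · e^(2πikn/5)

Computing each x[n]:
x[0] = -1
x[1] = 3
x[2] = -3
x[3] = 2
x[4] = 3

x = [-1, 3, -3, 2, 3]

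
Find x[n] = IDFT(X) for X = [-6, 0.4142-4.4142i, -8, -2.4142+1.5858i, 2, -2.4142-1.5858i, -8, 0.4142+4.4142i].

x[n] = (1/8) Σ(k=0 to 7) X[k] · e^(2πikn/8)

Computing each x[n]:
x[0] = -3
x[1] = 0
x[2] = 3
x[3] = -1
x[4] = -2
x[5] = -2
x[6] = 0
x[7] = -1

x = [-3, 0, 3, -1, -2, -2, 0, -1]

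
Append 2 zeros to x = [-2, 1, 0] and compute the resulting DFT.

Original 3-point DFT: [-1, -2.5000-0.8660i, -2.5000+0.8660i]
Zero-padded 5-point DFT provides frequency interpolation.

DFT_5([x, 0, ...]) = [-1, -1.6910-0.9511i, -2.8090-0.5878i, -2.8090+0.5878i, -1.6910+0.9511i]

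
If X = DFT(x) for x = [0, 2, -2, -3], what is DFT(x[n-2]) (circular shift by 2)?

Time shift by 2: X_shifted[k] = ω_4^(2k) · X[k]
Shifted x = [-2, -3, 0, 2]

DFT(x[n-2]) = [-3, -2+5i, -1, -2-5i]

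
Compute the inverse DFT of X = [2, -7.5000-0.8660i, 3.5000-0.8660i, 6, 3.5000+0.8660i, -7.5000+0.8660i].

x[n] = (1/6) Σ(k=0 to 5) X[k] · e^(2πikn/6)

Computing each x[n]:
x[0] = 0
x[1] = -2
x[2] = 2
x[3] = 3
x[4] = 2
x[5] = -3

x = [0, -2, 2, 3, 2, -3]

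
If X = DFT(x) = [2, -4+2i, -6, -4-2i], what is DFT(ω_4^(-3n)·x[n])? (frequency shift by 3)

Modulation property: DFT(ω_4^(-3n)·x[n]) = X[(k-3) mod 4], so circularly shift X by 3 positions.

X[k-3] = [-4+2i, -6, -4-2i, 2]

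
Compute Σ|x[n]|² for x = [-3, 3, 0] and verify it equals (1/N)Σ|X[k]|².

Time domain:
Σ|x[n]|² = |-3|² + |3|² + |0|² = 18.0000

Frequency domain:
(1/3)Σ|X[k]|² = (1/3)(|0|² + |-4.5000-2.5981i|² + |-4.5000+2.5981i|²) = (1/3)·54.0000 = 18.0000

Both sides agree, confirming Parseval's theorem.

Σ|x[n]|² = (1/N)Σ|X[k]|² = 18.0000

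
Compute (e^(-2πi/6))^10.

Since ω_6^6 = 1, powers reduce modulo 6.
10 mod 6 = 4
So ω_6^10 = ω_6^4 = e^(-2πi·4/6)

ω_6^10 = ω_6^4 = -0.5000+0.8660i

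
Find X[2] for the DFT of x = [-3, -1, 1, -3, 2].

X[2] = Σ(n=0 to 4) x[n] · ω_5^(2n) where ω_5 = e^(-2πi/5)
= (-3)·ω_5^0 + (-1)·ω_5^2 + (1)·ω_5^4 + (-3)·ω_5^6 + (2)·ω_5^8

X[2] = -4.4271+5.5676i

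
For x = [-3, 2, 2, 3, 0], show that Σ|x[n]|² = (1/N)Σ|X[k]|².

Time domain:
Σ|x[n]|² = |-3|² + |2|² + |2|² + |3|² + |0|² = 26.0000

Frequency domain:
(1/5)Σ|X[k]|² = (1/5)(|4|² + |-6.4271-1.3143i|² + |-3.0729-2.1266i|² + |-3.0729+2.1266i|² + |-6.4271+1.3143i|²) = (1/5)·130.0000 = 26.0000

Both sides agree, confirming Parseval's theorem.

Σ|x[n]|² = (1/N)Σ|X[k]|² = 26.0000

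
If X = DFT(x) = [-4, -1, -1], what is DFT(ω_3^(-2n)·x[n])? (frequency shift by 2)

Modulation property: DFT(ω_3^(-2n)·x[n]) = X[(k-2) mod 3], so circularly shift X by 2 positions.

X[k-2] = [-1, -1, -4]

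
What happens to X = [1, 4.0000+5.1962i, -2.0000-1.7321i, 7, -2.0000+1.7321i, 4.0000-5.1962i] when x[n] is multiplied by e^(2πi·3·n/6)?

Modulation property: DFT(ω_6^(-3n)·x[n]) = X[(k-3) mod 6], so circularly shift X by 3 positions.

X[k-3] = [7, -2.0000+1.7321i, 4.0000-5.1962i, 1, 4.0000+5.1962i, -2.0000-1.7321i]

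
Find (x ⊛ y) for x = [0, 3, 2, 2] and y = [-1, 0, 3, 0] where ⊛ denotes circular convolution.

(x ⊛ y)[n] = Σ(m=0 to 3) x[m] · y[(n-m) mod 4]

Computing each output sample:
(x ⊛ y)[0] = 6
(x ⊛ y)[1] = 3
(x ⊛ y)[2] = -2
(x ⊛ y)[3] = 7

x ⊛ y = [6, 3, -2, 7]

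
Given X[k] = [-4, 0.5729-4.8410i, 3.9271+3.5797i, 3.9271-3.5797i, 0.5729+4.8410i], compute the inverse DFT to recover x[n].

x[n] = (1/5) Σ(k=0 to 4) X[k] · e^(2πikn/5)

Computing each x[n]:
x[0] = 1
x[1] = -1
x[2] = 2
x[3] = -3
x[4] = -3

x = [1, -1, 2, -3, -3]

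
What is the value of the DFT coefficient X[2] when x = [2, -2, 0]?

X[2] = Σ(n=0 to 2) x[n] · ω_3^(2n) where ω_3 = e^(-2πi/3)
= (2)·ω_3^0 + (-2)·ω_3^2 + (0)·ω_3^4

X[2] = 3.0000-1.7321i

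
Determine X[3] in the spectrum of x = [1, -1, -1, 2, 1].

X[3] = Σ(n=0 to 4) x[n] · ω_5^(3n) where ω_5 = e^(-2πi/5)
= (1)·ω_5^0 + (-1)·ω_5^3 + (-1)·ω_5^6 + (2)·ω_5^9 + (1)·ω_5^12

X[3] = 1.3090+1.6776i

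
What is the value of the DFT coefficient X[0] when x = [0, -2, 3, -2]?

X[0] = Σ(n=0 to 3) x[n] · ω_4^0 = Σ x[n]
= (0) + (-2) + (3) + (-2)

X[0] = -1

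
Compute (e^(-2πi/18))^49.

Since ω_18^18 = 1, powers reduce modulo 18.
49 mod 18 = 13
So ω_18^49 = ω_18^13 = e^(-2πi·13/18)

ω_18^49 = ω_18^13 = -0.1736+0.9848i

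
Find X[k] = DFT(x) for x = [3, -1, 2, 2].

X[k] = Σ(n=0 to 3) x[n] · ω_4^(nk)
where ω_4 = e^(-2πi/4)

Computing each X[k]:
X[0] = 6
X[1] = 1+3i
X[2] = 4
X[3] = 1-3i

X = [6, 1+3i, 4, 1-3i]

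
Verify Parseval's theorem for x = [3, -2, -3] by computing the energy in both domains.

Time domain:
Σ|x[n]|² = |3|² + |-2|² + |-3|² = 22.0000

Frequency domain:
(1/3)Σ|X[k]|² = (1/3)(|-2|² + |5.5000-0.8660i|² + |5.5000+0.8660i|²) = (1/3)·66.0000 = 22.0000

Both sides agree, confirming Parseval's theorem.

Σ|x[n]|² = (1/N)Σ|X[k]|² = 22.0000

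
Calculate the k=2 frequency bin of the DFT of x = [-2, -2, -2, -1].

X[2] = Σ(n=0 to 3) x[n] · ω_4^(2n) where ω_4 = e^(-2πi/4)
= (-2)·ω_4^0 + (-2)·ω_4^2 + (-2)·ω_4^4 + (-1)·ω_4^6

X[2] = -1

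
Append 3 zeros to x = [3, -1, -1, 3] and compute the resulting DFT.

Original 4-point DFT: [4, 4+4i, 0, 4-4i]
Zero-padded 7-point DFT provides frequency interpolation.

DFT_7([x, 0, ...]) = [4, -0.1039+0.4551i, 5.9940+2.8865i, 2.6099-3.2727i, 2.6099+3.2727i, 5.9940-2.8865i, -0.1039-0.4551i]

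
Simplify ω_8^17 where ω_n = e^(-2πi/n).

Since ω_8^8 = 1, powers reduce modulo 8.
17 mod 8 = 1
So ω_8^17 = ω_8^1 = e^(-2πi·1/8)

ω_8^17 = ω_8^1 = 0.7071-0.7071i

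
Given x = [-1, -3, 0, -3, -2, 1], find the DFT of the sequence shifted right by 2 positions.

Time shift by 2: X_shifted[k] = ω_6^(2k) · X[k]
Shifted x = [-2, 1, -1, -3, 0, -3]

DFT(x[n-2]) = [-8, 0.5000-2.5981i, -3.5000-4.3301i, 2, -3.5000+4.3301i, 0.5000+2.5981i]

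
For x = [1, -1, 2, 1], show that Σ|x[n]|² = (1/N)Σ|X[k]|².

Time domain:
Σ|x[n]|² = |1|² + |-1|² + |2|² + |1|² = 7.0000

Frequency domain:
(1/4)Σ|X[k]|² = (1/4)(|3|² + |-1+2i|² + |3|² + |-1-2i|²) = (1/4)·28.0000 = 7.0000

Both sides agree, confirming Parseval's theorem.

Σ|x[n]|² = (1/N)Σ|X[k]|² = 7.0000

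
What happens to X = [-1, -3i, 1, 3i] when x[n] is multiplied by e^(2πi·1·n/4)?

Modulation property: DFT(ω_4^(-1n)·x[n]) = X[(k-1) mod 4], so circularly shift X by 1 positions.

X[k-1] = [3i, -1, -3i, 1]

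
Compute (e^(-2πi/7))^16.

Since ω_7^7 = 1, powers reduce modulo 7.
16 mod 7 = 2
So ω_7^16 = ω_7^2 = e^(-2πi·2/7)

ω_7^16 = ω_7^2 = -0.2225-0.9749i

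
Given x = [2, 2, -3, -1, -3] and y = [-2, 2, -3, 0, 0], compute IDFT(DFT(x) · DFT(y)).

(x ⊛ y)[n] = Σ(m=0 to 4) x[m] · y[(n-m) mod 5]

Computing each output sample:
(x ⊛ y)[0] = -7
(x ⊛ y)[1] = 9
(x ⊛ y)[2] = 4
(x ⊛ y)[3] = -10
(x ⊛ y)[4] = 13

x ⊛ y = [-7, 9, 4, -10, 13]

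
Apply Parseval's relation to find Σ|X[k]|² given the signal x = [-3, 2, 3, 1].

Parseval: Σ|x[n]|² = (1/N)Σ|X[k]|², so Σ|X[k]|² = N·Σ|x[n]|² = 4·23.0000

Σ|X[k]|² = N·Σ|x[n]|² = 4·23.0000 = 92.0000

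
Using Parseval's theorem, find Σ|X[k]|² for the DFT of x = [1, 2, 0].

Parseval: Σ|x[n]|² = (1/N)Σ|X[k]|², so Σ|X[k]|² = N·Σ|x[n]|² = 3·5.0000

Σ|X[k]|² = N·Σ|x[n]|² = 3·5.0000 = 15.0000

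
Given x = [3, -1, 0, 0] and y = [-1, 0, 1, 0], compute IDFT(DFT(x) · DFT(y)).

(x ⊛ y)[n] = Σ(m=0 to 3) x[m] · y[(n-m) mod 4]

Computing each output sample:
(x ⊛ y)[0] = -3
(x ⊛ y)[1] = 1
(x ⊛ y)[2] = 3
(x ⊛ y)[3] = -1

x ⊛ y = [-3, 1, 3, -1]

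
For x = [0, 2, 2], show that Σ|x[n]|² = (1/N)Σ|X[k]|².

Time domain:
Σ|x[n]|² = |0|² + |2|² + |2|² = 8.0000

Frequency domain:
(1/3)Σ|X[k]|² = (1/3)(|4|² + |-2|² + |-2|²) = (1/3)·24.0000 = 8.0000

Both sides agree, confirming Parseval's theorem.

Σ|x[n]|² = (1/N)Σ|X[k]|² = 8.0000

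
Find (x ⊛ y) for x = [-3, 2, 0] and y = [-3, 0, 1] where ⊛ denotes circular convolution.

(x ⊛ y)[n] = Σ(m=0 to 2) x[m] · y[(n-m) mod 3]

Computing each output sample:
(x ⊛ y)[0] = 11
(x ⊛ y)[1] = -6
(x ⊛ y)[2] = -3

x ⊛ y = [11, -6, -3]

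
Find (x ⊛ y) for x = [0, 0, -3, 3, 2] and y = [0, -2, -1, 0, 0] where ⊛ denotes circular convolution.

(x ⊛ y)[n] = Σ(m=0 to 4) x[m] · y[(n-m) mod 5]

Computing each output sample:
(x ⊛ y)[0] = -7
(x ⊛ y)[1] = -2
(x ⊛ y)[2] = 0
(x ⊛ y)[3] = 6
(x ⊛ y)[4] = -3

x ⊛ y = [-7, -2, 0, 6, -3]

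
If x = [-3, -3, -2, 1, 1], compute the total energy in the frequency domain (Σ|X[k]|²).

Parseval: Σ|x[n]|² = (1/N)Σ|X[k]|², so Σ|X[k]|² = N·Σ|x[n]|² = 5·24.0000

Σ|X[k]|² = N·Σ|x[n]|² = 5·24.0000 = 120.0000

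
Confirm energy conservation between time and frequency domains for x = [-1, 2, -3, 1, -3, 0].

Time domain:
Σ|x[n]|² = |-1|² + |2|² + |-3|² + |1|² + |-3|² + |0|² = 24.0000

Frequency domain:
(1/6)Σ|X[k]|² = (1/6)(|-4|² + |2.0000-1.7321i|² + |2.0000-1.7321i|² + |-10|² + |2.0000+1.7321i|² + |2.0000+1.7321i|²) = (1/6)·144.0000 = 24.0000

Both sides agree, confirming Parseval's theorem.

Σ|x[n]|² = (1/N)Σ|X[k]|² = 24.0000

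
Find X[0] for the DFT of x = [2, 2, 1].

X[0] = Σ(n=0 to 2) x[n] · ω_3^0 = Σ x[n]
= (2) + (2) + (1)

X[0] = 5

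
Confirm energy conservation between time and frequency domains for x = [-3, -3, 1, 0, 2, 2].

Time domain:
Σ|x[n]|² = |-3|² + |-3|² + |1|² + |0|² + |2|² + |2|² = 27.0000

Frequency domain:
(1/6)Σ|X[k]|² = (1/6)(|-1|² + |-5.0000+5.1962i|² + |-4.0000+3.4641i|² + |1|² + |-4.0000-3.4641i|² + |-5.0000-5.1962i|²) = (1/6)·162.0000 = 27.0000

Both sides agree, confirming Parseval's theorem.

Σ|x[n]|² = (1/N)Σ|X[k]|² = 27.0000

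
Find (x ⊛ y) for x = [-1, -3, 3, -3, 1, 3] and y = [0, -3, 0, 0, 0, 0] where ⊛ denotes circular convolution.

(x ⊛ y)[n] = Σ(m=0 to 5) x[m] · y[(n-m) mod 6]

Computing each output sample:
(x ⊛ y)[0] = -9
(x ⊛ y)[1] = 3
(x ⊛ y)[2] = 9
(x ⊛ y)[3] = -9
(x ⊛ y)[4] = 9
(x ⊛ y)[5] = -3

x ⊛ y = [-9, 3, 9, -9, 9, -3]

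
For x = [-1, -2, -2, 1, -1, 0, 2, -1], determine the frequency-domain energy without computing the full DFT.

Parseval: Σ|x[n]|² = (1/N)Σ|X[k]|², so Σ|X[k]|² = N·Σ|x[n]|² = 8·16.0000

Σ|X[k]|² = N·Σ|x[n]|² = 8·16.0000 = 128.0000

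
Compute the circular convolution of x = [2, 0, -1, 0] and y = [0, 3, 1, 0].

(x ⊛ y)[n] = Σ(m=0 to 3) x[m] · y[(n-m) mod 4]

Computing each output sample:
(x ⊛ y)[0] = -1
(x ⊛ y)[1] = 6
(x ⊛ y)[2] = 2
(x ⊛ y)[3] = -3

x ⊛ y = [-1, 6, 2, -3]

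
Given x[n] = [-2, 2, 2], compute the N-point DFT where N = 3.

X[k] = Σ(n=0 to 2) x[n] · ω_3^(nk)
where ω_3 = e^(-2πi/3)

Computing each X[k]:
X[0] = 2
X[1] = -4
X[2] = -4

X = [2, -4, -4]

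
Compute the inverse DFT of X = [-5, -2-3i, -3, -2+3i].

x[n] = (1/4) Σ(k=0 to 3) X[k] · e^(2πikn/4)

Computing each x[n]:
x[0] = -3
x[1] = 1
x[2] = -1
x[3] = -2

x = [-3, 1, -1, -2]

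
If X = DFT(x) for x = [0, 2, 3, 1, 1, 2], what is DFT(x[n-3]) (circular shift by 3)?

Time shift by 3: X_shifted[k] = ω_6^(3k) · X[k]
Shifted x = [1, 1, 2, 0, 2, 3]

DFT(x[n-3]) = [9, 1.0000+1.7321i, -3.0000+1.7321i, 1, -3.0000-1.7321i, 1.0000-1.7321i]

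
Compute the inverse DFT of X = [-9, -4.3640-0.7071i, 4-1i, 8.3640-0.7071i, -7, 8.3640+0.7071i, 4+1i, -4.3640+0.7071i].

x[n] = (1/8) Σ(k=0 to 7) X[k] · e^(2πikn/8)

Computing each x[n]:
x[0] = 0
x[1] = -2
x[2] = -3
x[3] = 2
x[4] = -2
x[5] = 2
x[6] = -3
x[7] = -3

x = [0, -2, -3, 2, -2, 2, -3, -3]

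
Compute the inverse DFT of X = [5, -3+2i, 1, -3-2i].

x[n] = (1/4) Σ(k=0 to 3) X[k] · e^(2πikn/4)

Computing each x[n]:
x[0] = 0
x[1] = 0
x[2] = 3
x[3] = 2

x = [0, 0, 3, 2]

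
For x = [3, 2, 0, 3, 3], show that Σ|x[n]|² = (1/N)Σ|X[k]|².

Time domain:
Σ|x[n]|² = |3|² + |2|² + |0|² + |3|² + |3|² = 31.0000

Frequency domain:
(1/5)Σ|X[k]|² = (1/5)(|11|² + |2.1180+2.7144i|² + |-0.1180-2.2654i|² + |-0.1180+2.2654i|² + |2.1180-2.7144i|²) = (1/5)·155.0000 = 31.0000

Both sides agree, confirming Parseval's theorem.

Σ|x[n]|² = (1/N)Σ|X[k]|² = 31.0000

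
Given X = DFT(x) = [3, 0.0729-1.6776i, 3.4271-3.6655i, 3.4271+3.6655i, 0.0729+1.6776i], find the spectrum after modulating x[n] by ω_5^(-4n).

Modulation property: DFT(ω_5^(-4n)·x[n]) = X[(k-4) mod 5], so circularly shift X by 4 positions.

X[k-4] = [0.0729-1.6776i, 3.4271-3.6655i, 3.4271+3.6655i, 0.0729+1.6776i, 3]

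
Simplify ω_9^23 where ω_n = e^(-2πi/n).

Since ω_9^9 = 1, powers reduce modulo 9.
23 mod 9 = 5
So ω_9^23 = ω_9^5 = e^(-2πi·5/9)

ω_9^23 = ω_9^5 = -0.9397+0.3420i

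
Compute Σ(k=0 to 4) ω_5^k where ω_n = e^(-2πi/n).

Sum of all nth roots of unity equals 0 for n > 1 (geometric series with r ≠ 1).

0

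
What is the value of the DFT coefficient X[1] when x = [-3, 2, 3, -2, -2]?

X[1] = Σ(n=0 to 4) x[n] · ω_5^(1n) where ω_5 = e^(-2πi/5)
= (-3)·ω_5^0 + (2)·ω_5^1 + (3)·ω_5^2 + (-2)·ω_5^3 + (-2)·ω_5^4

X[1] = -3.8090-6.7432i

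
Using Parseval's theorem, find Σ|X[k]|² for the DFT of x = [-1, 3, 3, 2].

Parseval: Σ|x[n]|² = (1/N)Σ|X[k]|², so Σ|X[k]|² = N·Σ|x[n]|² = 4·23.0000

Σ|X[k]|² = N·Σ|x[n]|² = 4·23.0000 = 92.0000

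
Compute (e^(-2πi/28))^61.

Since ω_28^28 = 1, powers reduce modulo 28.
61 mod 28 = 5
So ω_28^61 = ω_28^5 = e^(-2πi·5/28)

ω_28^61 = ω_28^5 = 0.4339-0.9010i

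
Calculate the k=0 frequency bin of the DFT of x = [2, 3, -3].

X[0] = Σ(n=0 to 2) x[n] · ω_3^0 = Σ x[n]
= (2) + (3) + (-3)

X[0] = 2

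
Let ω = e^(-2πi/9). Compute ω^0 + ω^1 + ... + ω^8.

Sum of all nth roots of unity equals 0 for n > 1 (geometric series with r ≠ 1).

0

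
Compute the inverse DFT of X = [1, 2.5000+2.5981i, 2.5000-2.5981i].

x[n] = (1/3) Σ(k=0 to 2) X[k] · e^(2πikn/3)

Computing each x[n]:
x[0] = 2
x[1] = -2
x[2] = 1

x = [2, -2, 1]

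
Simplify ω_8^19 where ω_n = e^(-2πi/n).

Since ω_8^8 = 1, powers reduce modulo 8.
19 mod 8 = 3
So ω_8^19 = ω_8^3 = e^(-2πi·3/8)

ω_8^19 = ω_8^3 = -0.7071-0.7071i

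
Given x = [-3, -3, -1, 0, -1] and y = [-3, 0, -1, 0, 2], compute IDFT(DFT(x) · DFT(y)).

(x ⊛ y)[n] = Σ(m=0 to 4) x[m] · y[(n-m) mod 5]

Computing each output sample:
(x ⊛ y)[0] = 3
(x ⊛ y)[1] = 8
(x ⊛ y)[2] = 6
(x ⊛ y)[3] = 1
(x ⊛ y)[4] = -2

x ⊛ y = [3, 8, 6, 1, -2]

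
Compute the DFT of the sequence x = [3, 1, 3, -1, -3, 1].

X[k] = Σ(n=0 to 5) x[n] · ω_6^(nk)
where ω_6 = e^(-2πi/6)

Computing each X[k]:
X[0] = 4
X[1] = 5.0000-5.1962i
X[2] = 1.0000+5.1962i
X[3] = 2
X[4] = 1.0000-5.1962i
X[5] = 5.0000+5.1962i

X = [4, 5.0000-5.1962i, 1.0000+5.1962i, 2, 1.0000-5.1962i, 5.0000+5.1962i]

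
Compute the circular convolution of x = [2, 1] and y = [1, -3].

(x ⊛ y)[n] = Σ(m=0 to 1) x[m] · y[(n-m) mod 2]

Computing each output sample:
(x ⊛ y)[0] = -1
(x ⊛ y)[1] = -5

x ⊛ y = [-1, -5]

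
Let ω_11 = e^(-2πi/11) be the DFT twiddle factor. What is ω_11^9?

ω_11^9 = e^(-2πi·9/11)
= cos(-2π·9/11) + i·sin(-2π·9/11)
= cos(-18π/11) + i·sin(-18π/11)

ω_11^9 = cos(-18π/11) + i·sin(-18π/11) = 0.4154+0.9096i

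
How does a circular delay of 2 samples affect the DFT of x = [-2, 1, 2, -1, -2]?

Time shift by 2: X_shifted[k] = ω_5^(2k) · X[k]
Shifted x = [-1, -2, -2, 1, 2]

DFT(x[n-2]) = [-2, -0.1910+5.5676i, -1.3090-0.5020i, -1.3090+0.5020i, -0.1910-5.5676i]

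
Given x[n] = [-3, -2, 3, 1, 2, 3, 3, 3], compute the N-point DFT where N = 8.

X[k] = Σ(n=0 to 7) x[n] · ω_8^(nk)
where ω_8 = e^(-2πi/8)

Computing each X[k]:
X[0] = 10
X[1] = -7.1213+4.9497i
X[2] = -7+3i
X[3] = -2.8787+4.9497i
X[4] = 0
X[5] = -2.8787-4.9497i
X[6] = -7-3i
X[7] = -7.1213-4.9497i

X = [10, -7.1213+4.9497i, -7+3i, -2.8787+4.9497i, 0, -2.8787-4.9497i, -7-3i, -7.1213-4.9497i]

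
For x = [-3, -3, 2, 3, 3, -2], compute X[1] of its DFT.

X[1] = Σ(n=0 to 5) x[n] · ω_6^(1n) where ω_6 = e^(-2πi/6)
= (-3)·ω_6^0 + (-3)·ω_6^1 + (2)·ω_6^2 + (3)·ω_6^3 + (3)·ω_6^4 + (-2)·ω_6^5

X[1] = -11.0000+1.7321i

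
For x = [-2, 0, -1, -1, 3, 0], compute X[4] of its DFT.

X[4] = Σ(n=0 to 5) x[n] · ω_6^(4n) where ω_6 = e^(-2πi/6)
= (-2)·ω_6^0 + (0)·ω_6^4 + (-1)·ω_6^8 + (-1)·ω_6^12 + (3)·ω_6^16 + (0)·ω_6^20

X[4] = -4.0000+3.4641i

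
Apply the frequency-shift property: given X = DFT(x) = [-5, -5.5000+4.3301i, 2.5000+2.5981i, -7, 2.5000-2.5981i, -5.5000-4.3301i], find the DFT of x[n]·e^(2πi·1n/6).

Modulation property: DFT(ω_6^(-1n)·x[n]) = X[(k-1) mod 6], so circularly shift X by 1 positions.

X[k-1] = [-5.5000-4.3301i, -5, -5.5000+4.3301i, 2.5000+2.5981i, -7, 2.5000-2.5981i]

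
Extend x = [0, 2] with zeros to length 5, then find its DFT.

Original 2-point DFT: [2, -2]
Zero-padded 5-point DFT provides frequency interpolation.

DFT_5([x, 0, ...]) = [2, 0.6180-1.9021i, -1.6180-1.1756i, -1.6180+1.1756i, 0.6180+1.9021i]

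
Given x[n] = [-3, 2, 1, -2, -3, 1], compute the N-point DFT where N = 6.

X[k] = Σ(n=0 to 5) x[n] · ω_6^(nk)
where ω_6 = e^(-2πi/6)

Computing each X[k]:
X[0] = -4
X[1] = 1.5000-4.3301i
X[2] = -5.5000+2.5981i
X[3] = -6
X[4] = -5.5000-2.5981i
X[5] = 1.5000+4.3301i

X = [-4, 1.5000-4.3301i, -5.5000+2.5981i, -6, -5.5000-2.5981i, 1.5000+4.3301i]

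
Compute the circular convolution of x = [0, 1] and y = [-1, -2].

(x ⊛ y)[n] = Σ(m=0 to 1) x[m] · y[(n-m) mod 2]

Computing each output sample:
(x ⊛ y)[0] = -2
(x ⊛ y)[1] = -1

x ⊛ y = [-2, -1]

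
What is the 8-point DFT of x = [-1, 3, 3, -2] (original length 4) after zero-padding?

Original 4-point DFT: [3, -4-5i, 1, -4+5i]
Zero-padded 8-point DFT provides frequency interpolation.

DFT_8([x, 0, ...]) = [3, 2.5355-3.7071i, -4-5i, -4.5355+2.2929i, 1, -4.5355-2.2929i, -4+5i, 2.5355+3.7071i]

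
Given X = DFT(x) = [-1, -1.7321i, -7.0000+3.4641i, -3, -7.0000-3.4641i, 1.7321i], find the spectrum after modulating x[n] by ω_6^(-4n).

Modulation property: DFT(ω_6^(-4n)·x[n]) = X[(k-4) mod 6], so circularly shift X by 4 positions.

X[k-4] = [-7.0000+3.4641i, -3, -7.0000-3.4641i, 1.7321i, -1, -1.7321i]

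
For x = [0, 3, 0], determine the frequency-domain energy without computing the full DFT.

Parseval: Σ|x[n]|² = (1/N)Σ|X[k]|², so Σ|X[k]|² = N·Σ|x[n]|² = 3·9.0000

Σ|X[k]|² = N·Σ|x[n]|² = 3·9.0000 = 27.0000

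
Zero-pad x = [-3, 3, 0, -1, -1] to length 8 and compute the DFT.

Original 5-point DFT: [-2, -1.5729-4.3920i, -4.9271-1.4001i, -4.9271+1.4001i, -1.5729+4.3920i]
Zero-padded 8-point DFT provides frequency interpolation.

DFT_8([x, 0, ...]) = [-2, 0.8284-1.4142i, -4-4i, -4.8284-1.4142i, -6, -4.8284+1.4142i, -4+4i, 0.8284+1.4142i]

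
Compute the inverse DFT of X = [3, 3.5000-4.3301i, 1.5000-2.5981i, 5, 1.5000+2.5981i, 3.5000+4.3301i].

x[n] = (1/6) Σ(k=0 to 5) X[k] · e^(2πikn/6)

Computing each x[n]:
x[0] = 3
x[1] = 2
x[2] = 1
x[3] = -1
x[4] = 0
x[5] = -2

x = [3, 2, 1, -1, 0, -2]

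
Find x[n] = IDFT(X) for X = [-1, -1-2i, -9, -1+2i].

x[n] = (1/4) Σ(k=0 to 3) X[k] · e^(2πikn/4)

Computing each x[n]:
x[0] = -3
x[1] = 3
x[2] = -2
x[3] = 1

x = [-3, 3, -2, 1]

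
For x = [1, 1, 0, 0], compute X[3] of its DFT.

X[3] = Σ(n=0 to 3) x[n] · ω_4^(3n) where ω_4 = e^(-2πi/4)
= (1)·ω_4^0 + (1)·ω_4^3 + (0)·ω_4^6 + (0)·ω_4^9

X[3] = 1+1i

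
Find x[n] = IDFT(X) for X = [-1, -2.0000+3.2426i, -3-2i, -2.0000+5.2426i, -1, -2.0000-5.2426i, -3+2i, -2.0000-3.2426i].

x[n] = (1/8) Σ(k=0 to 7) X[k] · e^(2πikn/8)

Computing each x[n]:
x[0] = -2
x[1] = -1
x[2] = 1
x[3] = -2
x[4] = 0
x[5] = 2
x[6] = 0
x[7] = 1

x = [-2, -1, 1, -2, 0, 2, 0, 1]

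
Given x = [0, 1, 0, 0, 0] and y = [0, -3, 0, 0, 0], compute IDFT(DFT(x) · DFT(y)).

(x ⊛ y)[n] = Σ(m=0 to 4) x[m] · y[(n-m) mod 5]

Computing each output sample:
(x ⊛ y)[0] = 0
(x ⊛ y)[1] = 0
(x ⊛ y)[2] = -3
(x ⊛ y)[3] = 0
(x ⊛ y)[4] = 0

x ⊛ y = [0, 0, -3, 0, 0]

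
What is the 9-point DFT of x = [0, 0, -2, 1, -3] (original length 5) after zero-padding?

Original 5-point DFT: [-4, -0.1180-1.0898i, 2.1180-4.6165i, 2.1180+4.6165i, -0.1180+1.0898i]
Zero-padded 9-point DFT provides frequency interpolation.

DFT_9([x, 0, ...]) = [-4, 1.9718+2.1297i, -0.9187-0.3783i, 3.5000+0.8660i, -2.5530-5.1060i, -2.5530+5.1060i, 3.5000-0.8660i, -0.9187+0.3783i, 1.9718-2.1297i]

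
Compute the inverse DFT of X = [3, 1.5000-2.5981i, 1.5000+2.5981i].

x[n] = (1/3) Σ(k=0 to 2) X[k] · e^(2πikn/3)

Computing each x[n]:
x[0] = 2
x[1] = 2
x[2] = -1

x = [2, 2, -1]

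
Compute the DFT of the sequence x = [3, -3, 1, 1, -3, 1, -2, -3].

X[k] = Σ(n=0 to 7) x[n] · ω_8^(nk)
where ω_8 = e^(-2πi/8)

Computing each X[k]:
X[0] = -5
X[1] = 0.3431-3.0000i
X[2] = 1
X[3] = 11.6569+3.0000i
X[4] = 3
X[5] = 11.6569-3.0000i
X[6] = 1
X[7] = 0.3431+3.0000i

X = [-5, 0.3431-3.0000i, 1, 11.6569+3.0000i, 3, 11.6569-3.0000i, 1, 0.3431+3.0000i]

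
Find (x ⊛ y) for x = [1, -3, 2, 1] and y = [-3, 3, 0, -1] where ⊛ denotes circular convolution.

(x ⊛ y)[n] = Σ(m=0 to 3) x[m] · y[(n-m) mod 4]

Computing each output sample:
(x ⊛ y)[0] = 3
(x ⊛ y)[1] = 10
(x ⊛ y)[2] = -16
(x ⊛ y)[3] = 2

x ⊛ y = [3, 10, -16, 2]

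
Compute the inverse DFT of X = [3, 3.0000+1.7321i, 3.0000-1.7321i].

x[n] = (1/3) Σ(k=0 to 2) X[k] · e^(2πikn/3)

Computing each x[n]:
x[0] = 3
x[1] = -1
x[2] = 1

x = [3, -1, 1]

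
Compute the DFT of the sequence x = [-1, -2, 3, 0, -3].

X[k] = Σ(n=0 to 4) x[n] · ω_5^(nk)
where ω_5 = e^(-2πi/5)

Computing each X[k]:
X[0] = -3
X[1] = -4.9721-2.7144i
X[2] = 3.9721+2.2654i
X[3] = 3.9721-2.2654i
X[4] = -4.9721+2.7144i

X = [-3, -4.9721-2.7144i, 3.9721+2.2654i, 3.9721-2.2654i, -4.9721+2.7144i]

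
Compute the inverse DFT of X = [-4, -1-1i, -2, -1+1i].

x[n] = (1/4) Σ(k=0 to 3) X[k] · e^(2πikn/4)

Computing each x[n]:
x[0] = -2
x[1] = 0
x[2] = -1
x[3] = -1

x = [-2, 0, -1, -1]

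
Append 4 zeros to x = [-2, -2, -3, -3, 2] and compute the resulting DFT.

Original 5-point DFT: [-8, 2.8541+3.8042i, -3.8541+2.3511i, -3.8541-2.3511i, 2.8541-3.8042i]
Zero-padded 9-point DFT provides frequency interpolation.

DFT_9([x, 0, ...]) = [-8, -4.4324+6.1540i, 3.5039+1.6832i, -3.5000-2.5981i, -0.5715+3.3234i, -0.5715-3.3234i, -3.5000+2.5981i, 3.5039-1.6832i, -4.4324-6.1540i]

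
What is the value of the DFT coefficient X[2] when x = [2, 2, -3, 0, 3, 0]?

X[2] = Σ(n=0 to 5) x[n] · ω_6^(2n) where ω_6 = e^(-2πi/6)
= (2)·ω_6^0 + (2)·ω_6^2 + (-3)·ω_6^4 + (0)·ω_6^6 + (3)·ω_6^8 + (0)·ω_6^10

X[2] = 1.0000-6.9282i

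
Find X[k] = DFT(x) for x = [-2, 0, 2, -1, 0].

X[k] = Σ(n=0 to 4) x[n] · ω_5^(nk)
where ω_5 = e^(-2πi/5)

Computing each X[k]:
X[0] = -1
X[1] = -2.8090-1.7634i
X[2] = -1.6910+2.8532i
X[3] = -1.6910-2.8532i
X[4] = -2.8090+1.7634i

X = [-1, -2.8090-1.7634i, -1.6910+2.8532i, -1.6910-2.8532i, -2.8090+1.7634i]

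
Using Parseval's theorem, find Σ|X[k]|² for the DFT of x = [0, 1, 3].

Parseval: Σ|x[n]|² = (1/N)Σ|X[k]|², so Σ|X[k]|² = N·Σ|x[n]|² = 3·10.0000

Σ|X[k]|² = N·Σ|x[n]|² = 3·10.0000 = 30.0000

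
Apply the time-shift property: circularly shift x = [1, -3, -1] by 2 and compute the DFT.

Time shift by 2: X_shifted[k] = ω_3^(2k) · X[k]
Shifted x = [-3, -1, 1]

DFT(x[n-2]) = [-3, -3.0000+1.7321i, -3.0000-1.7321i]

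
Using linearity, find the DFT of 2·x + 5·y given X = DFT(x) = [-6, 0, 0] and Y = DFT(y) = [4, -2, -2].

By linearity: DFT(2x + 5y) = 2·DFT(x) + 5·DFT(y)
= 2·[-6, 0, 0] + 5·[4, -2, -2]

Computing element-wise:
Z[0] = 2·(-6) + 5·(4) = 8
Z[1] = 2·(0) + 5·(-2) = -10
Z[2] = 2·(0) + 5·(-2) = -10

DFT(2x + 5y) = 2·X + 5·Y = [8, -10, -10]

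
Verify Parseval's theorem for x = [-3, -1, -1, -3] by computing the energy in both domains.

Time domain:
Σ|x[n]|² = |-3|² + |-1|² + |-1|² + |-3|² = 20.0000

Frequency domain:
(1/4)Σ|X[k]|² = (1/4)(|-8|² + |-2-2i|² + |0|² + |-2+2i|²) = (1/4)·80.0000 = 20.0000

Both sides agree, confirming Parseval's theorem.

Σ|x[n]|² = (1/N)Σ|X[k]|² = 20.0000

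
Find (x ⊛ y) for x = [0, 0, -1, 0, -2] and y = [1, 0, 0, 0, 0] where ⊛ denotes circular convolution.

(x ⊛ y)[n] = Σ(m=0 to 4) x[m] · y[(n-m) mod 5]

Computing each output sample:
(x ⊛ y)[0] = 0
(x ⊛ y)[1] = 0
(x ⊛ y)[2] = -1
(x ⊛ y)[3] = 0
(x ⊛ y)[4] = -2

x ⊛ y = [0, 0, -1, 0, -2]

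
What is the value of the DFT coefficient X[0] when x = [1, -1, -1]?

X[0] = Σ(n=0 to 2) x[n] · ω_3^0 = Σ x[n]
= (1) + (-1) + (-1)

X[0] = -1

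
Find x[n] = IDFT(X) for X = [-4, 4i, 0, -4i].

x[n] = (1/4) Σ(k=0 to 3) X[k] · e^(2πikn/4)

Computing each x[n]:
x[0] = -1
x[1] = -3
x[2] = -1
x[3] = 1

x = [-1, -3, -1, 1]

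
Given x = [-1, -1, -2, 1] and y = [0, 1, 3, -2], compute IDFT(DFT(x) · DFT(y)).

(x ⊛ y)[n] = Σ(m=0 to 3) x[m] · y[(n-m) mod 4]

Computing each output sample:
(x ⊛ y)[0] = -3
(x ⊛ y)[1] = 6
(x ⊛ y)[2] = -6
(x ⊛ y)[3] = -3

x ⊛ y = [-3, 6, -6, -3]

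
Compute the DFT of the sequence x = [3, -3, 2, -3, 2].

X[k] = Σ(n=0 to 4) x[n] · ω_5^(nk)
where ω_5 = e^(-2πi/5)

Computing each X[k]:
X[0] = 1
X[1] = 3.5000+1.8164i
X[2] = 3.5000+7.6942i
X[3] = 3.5000-7.6942i
X[4] = 3.5000-1.8164i

X = [1, 3.5000+1.8164i, 3.5000+7.6942i, 3.5000-7.6942i, 3.5000-1.8164i]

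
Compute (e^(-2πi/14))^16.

Since ω_14^14 = 1, powers reduce modulo 14.
16 mod 14 = 2
So ω_14^16 = ω_14^2 = e^(-2πi·2/14)

ω_14^16 = ω_14^2 = 0.6235-0.7818i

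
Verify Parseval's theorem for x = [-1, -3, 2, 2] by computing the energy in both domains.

Time domain:
Σ|x[n]|² = |-1|² + |-3|² + |2|² + |2|² = 18.0000

Frequency domain:
(1/4)Σ|X[k]|² = (1/4)(|0|² + |-3+5i|² + |2|² + |-3-5i|²) = (1/4)·72.0000 = 18.0000

Both sides agree, confirming Parseval's theorem.

Σ|x[n]|² = (1/N)Σ|X[k]|² = 18.0000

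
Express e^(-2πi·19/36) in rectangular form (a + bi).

ω_36^19 = e^(-2πi·19/36)
= cos(-2π·19/36) + i·sin(-2π·19/36)
= cos(-38π/36) + i·sin(-38π/36)

ω_36^19 = cos(-38π/36) + i·sin(-38π/36) = -0.9848+0.1736i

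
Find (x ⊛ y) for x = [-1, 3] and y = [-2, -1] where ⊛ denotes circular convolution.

(x ⊛ y)[n] = Σ(m=0 to 1) x[m] · y[(n-m) mod 2]

Computing each output sample:
(x ⊛ y)[0] = -1
(x ⊛ y)[1] = -5

x ⊛ y = [-1, -5]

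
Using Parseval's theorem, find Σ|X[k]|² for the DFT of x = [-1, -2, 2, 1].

Parseval: Σ|x[n]|² = (1/N)Σ|X[k]|², so Σ|X[k]|² = N·Σ|x[n]|² = 4·10.0000

Σ|X[k]|² = N·Σ|x[n]|² = 4·10.0000 = 40.0000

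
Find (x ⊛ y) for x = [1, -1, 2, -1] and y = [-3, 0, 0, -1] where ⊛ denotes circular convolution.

(x ⊛ y)[n] = Σ(m=0 to 3) x[m] · y[(n-m) mod 4]

Computing each output sample:
(x ⊛ y)[0] = -2
(x ⊛ y)[1] = 1
(x ⊛ y)[2] = -5
(x ⊛ y)[3] = 2

x ⊛ y = [-2, 1, -5, 2]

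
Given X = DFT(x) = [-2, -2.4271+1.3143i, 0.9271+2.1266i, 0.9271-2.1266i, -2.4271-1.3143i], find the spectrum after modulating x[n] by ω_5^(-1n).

Modulation property: DFT(ω_5^(-1n)·x[n]) = X[(k-1) mod 5], so circularly shift X by 1 positions.

X[k-1] = [-2.4271-1.3143i, -2, -2.4271+1.3143i, 0.9271+2.1266i, 0.9271-2.1266i]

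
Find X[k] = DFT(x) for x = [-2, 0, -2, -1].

X[k] = Σ(n=0 to 3) x[n] · ω_4^(nk)
where ω_4 = e^(-2πi/4)

Computing each X[k]:
X[0] = -5
X[1] = -1i
X[2] = -3
X[3] = 1i

X = [-5, -1i, -3, 1i]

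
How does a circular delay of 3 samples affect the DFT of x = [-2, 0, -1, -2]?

Time shift by 3: X_shifted[k] = ω_4^(3k) · X[k]
Shifted x = [0, -1, -2, -2]

DFT(x[n-3]) = [-5, 2-1i, 1, 2+1i]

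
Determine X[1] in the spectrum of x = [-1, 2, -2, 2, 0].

X[1] = Σ(n=0 to 4) x[n] · ω_5^(1n) where ω_5 = e^(-2πi/5)
= (-1)·ω_5^0 + (2)·ω_5^1 + (-2)·ω_5^2 + (2)·ω_5^3 + (0)·ω_5^4

X[1] = -0.3820+0.4490i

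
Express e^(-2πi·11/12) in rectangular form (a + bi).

ω_12^11 = e^(-2πi·11/12)
= cos(-2π·11/12) + i·sin(-2π·11/12)
= cos(-22π/12) + i·sin(-22π/12)

ω_12^11 = cos(-22π/12) + i·sin(-22π/12) = 0.8660+0.5000i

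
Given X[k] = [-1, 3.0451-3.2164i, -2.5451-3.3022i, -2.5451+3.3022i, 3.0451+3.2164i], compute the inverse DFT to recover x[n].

x[n] = (1/5) Σ(k=0 to 4) X[k] · e^(2πikn/5)

Computing each x[n]:
x[0] = 0
x[1] = 3
x[2] = -2
x[3] = -1
x[4] = -1

x = [0, 3, -2, -1, -1]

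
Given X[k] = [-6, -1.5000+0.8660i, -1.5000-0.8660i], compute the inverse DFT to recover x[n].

x[n] = (1/3) Σ(k=0 to 2) X[k] · e^(2πikn/3)

Computing each x[n]:
x[0] = -3
x[1] = -2
x[2] = -1

x = [-3, -2, -1]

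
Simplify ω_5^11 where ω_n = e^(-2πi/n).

Since ω_5^5 = 1, powers reduce modulo 5.
11 mod 5 = 1
So ω_5^11 = ω_5^1 = e^(-2πi·1/5)

ω_5^11 = ω_5^1 = 0.3090-0.9511i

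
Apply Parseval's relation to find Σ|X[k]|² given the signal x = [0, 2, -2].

Parseval: Σ|x[n]|² = (1/N)Σ|X[k]|², so Σ|X[k]|² = N·Σ|x[n]|² = 3·8.0000

Σ|X[k]|² = N·Σ|x[n]|² = 3·8.0000 = 24.0000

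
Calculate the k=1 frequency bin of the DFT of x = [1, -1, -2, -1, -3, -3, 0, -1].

X[1] = Σ(n=0 to 7) x[n] · ω_8^(1n) where ω_8 = e^(-2πi/8)
= (1)·ω_8^0 + (-1)·ω_8^1 + (-2)·ω_8^2 + (-1)·ω_8^3 + (-3)·ω_8^4 + (-3)·ω_8^5 + (0)·ω_8^6 + (-1)·ω_8^7

X[1] = 5.4142+0.5858i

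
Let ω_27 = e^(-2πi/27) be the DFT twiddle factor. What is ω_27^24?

ω_27^24 = e^(-2πi·24/27)
= cos(-2π·24/27) + i·sin(-2π·24/27)
= cos(-48π/27) + i·sin(-48π/27)

ω_27^24 = cos(-48π/27) + i·sin(-48π/27) = 0.7660+0.6428i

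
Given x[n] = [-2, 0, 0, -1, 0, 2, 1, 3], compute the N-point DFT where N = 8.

X[k] = Σ(n=0 to 7) x[n] · ω_8^(nk)
where ω_8 = e^(-2πi/8)

Computing each X[k]:
X[0] = 3
X[1] = -0.5858+5.2426i
X[2] = -3
X[3] = -3.4142+3.2426i
X[4] = -5
X[5] = -3.4142-3.2426i
X[6] = -3
X[7] = -0.5858-5.2426i

X = [3, -0.5858+5.2426i, -3, -3.4142+3.2426i, -5, -3.4142-3.2426i, -3, -0.5858-5.2426i]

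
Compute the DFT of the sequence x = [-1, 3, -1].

X[k] = Σ(n=0 to 2) x[n] · ω_3^(nk)
where ω_3 = e^(-2πi/3)

Computing each X[k]:
X[0] = 1
X[1] = -2.0000-3.4641i
X[2] = -2.0000+3.4641i

X = [1, -2.0000-3.4641i, -2.0000+3.4641i]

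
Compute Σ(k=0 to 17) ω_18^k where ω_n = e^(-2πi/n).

Sum of all nth roots of unity equals 0 for n > 1 (geometric series with r ≠ 1).

0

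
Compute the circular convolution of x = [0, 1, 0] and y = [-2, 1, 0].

(x ⊛ y)[n] = Σ(m=0 to 2) x[m] · y[(n-m) mod 3]

Computing each output sample:
(x ⊛ y)[0] = 0
(x ⊛ y)[1] = -2
(x ⊛ y)[2] = 1

x ⊛ y = [0, -2, 1]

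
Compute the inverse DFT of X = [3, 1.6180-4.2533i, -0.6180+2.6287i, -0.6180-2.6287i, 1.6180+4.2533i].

x[n] = (1/5) Σ(k=0 to 4) X[k] · e^(2πikn/5)

Computing each x[n]:
x[0] = 1
x[1] = 2
x[2] = 2
x[3] = -2
x[4] = 0

x = [1, 2, 2, -2, 0]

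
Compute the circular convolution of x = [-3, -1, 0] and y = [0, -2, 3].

(x ⊛ y)[n] = Σ(m=0 to 2) x[m] · y[(n-m) mod 3]

Computing each output sample:
(x ⊛ y)[0] = -3
(x ⊛ y)[1] = 6
(x ⊛ y)[2] = -7

x ⊛ y = [-3, 6, -7]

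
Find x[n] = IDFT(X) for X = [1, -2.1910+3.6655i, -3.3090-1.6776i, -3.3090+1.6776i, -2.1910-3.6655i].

x[n] = (1/5) Σ(k=0 to 4) X[k] · e^(2πikn/5)

Computing each x[n]:
x[0] = -2
x[1] = 0
x[2] = -1
x[3] = 2
x[4] = 2

x = [-2, 0, -1, 2, 2]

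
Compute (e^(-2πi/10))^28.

Since ω_10^10 = 1, powers reduce modulo 10.
28 mod 10 = 8
So ω_10^28 = ω_10^8 = e^(-2πi·8/10)

ω_10^28 = ω_10^8 = 0.3090+0.9511i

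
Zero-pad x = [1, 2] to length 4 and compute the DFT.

Original 2-point DFT: [3, -1]
Zero-padded 4-point DFT provides frequency interpolation.

DFT_4([x, 0, ...]) = [3, 1-2i, -1, 1+2i]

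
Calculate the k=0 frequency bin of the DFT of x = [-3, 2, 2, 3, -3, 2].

X[0] = Σ(n=0 to 5) x[n] · ω_6^0 = Σ x[n]
= (-3) + (2) + (2) + (3) + (-3) + (2)

X[0] = 3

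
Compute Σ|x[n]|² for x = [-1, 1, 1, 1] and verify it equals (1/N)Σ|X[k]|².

Time domain:
Σ|x[n]|² = |-1|² + |1|² + |1|² + |1|² = 4.0000

Frequency domain:
(1/4)Σ|X[k]|² = (1/4)(|2|² + |-2|² + |-2|² + |-2|²) = (1/4)·16.0000 = 4.0000

Both sides agree, confirming Parseval's theorem.

Σ|x[n]|² = (1/N)Σ|X[k]|² = 4.0000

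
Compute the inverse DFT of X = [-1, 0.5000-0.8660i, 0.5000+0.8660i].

x[n] = (1/3) Σ(k=0 to 2) X[k] · e^(2πikn/3)

Computing each x[n]:
x[0] = 0
x[1] = 0
x[2] = -1

x = [0, 0, -1]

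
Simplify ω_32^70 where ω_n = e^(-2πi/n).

Since ω_32^32 = 1, powers reduce modulo 32.
70 mod 32 = 6
So ω_32^70 = ω_32^6 = e^(-2πi·6/32)

ω_32^70 = ω_32^6 = 0.3827-0.9239i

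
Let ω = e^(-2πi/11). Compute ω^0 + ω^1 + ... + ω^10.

Sum of all nth roots of unity equals 0 for n > 1 (geometric series with r ≠ 1).

0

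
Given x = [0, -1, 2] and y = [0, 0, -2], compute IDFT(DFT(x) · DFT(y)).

(x ⊛ y)[n] = Σ(m=0 to 2) x[m] · y[(n-m) mod 3]

Computing each output sample:
(x ⊛ y)[0] = 2
(x ⊛ y)[1] = -4
(x ⊛ y)[2] = 0

x ⊛ y = [2, -4, 0]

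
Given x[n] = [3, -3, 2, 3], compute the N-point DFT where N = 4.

X[k] = Σ(n=0 to 3) x[n] · ω_4^(nk)
where ω_4 = e^(-2πi/4)

Computing each X[k]:
X[0] = 5
X[1] = 1+6i
X[2] = 5
X[3] = 1-6i

X = [5, 1+6i, 5, 1-6i]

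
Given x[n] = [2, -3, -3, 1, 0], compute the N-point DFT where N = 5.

X[k] = Σ(n=0 to 4) x[n] · ω_5^(nk)
where ω_5 = e^(-2πi/5)

Computing each X[k]:
X[0] = -3
X[1] = 2.6910+5.2043i
X[2] = 3.8090-2.0409i
X[3] = 3.8090+2.0409i
X[4] = 2.6910-5.2043i

X = [-3, 2.6910+5.2043i, 3.8090-2.0409i, 3.8090+2.0409i, 2.6910-5.2043i]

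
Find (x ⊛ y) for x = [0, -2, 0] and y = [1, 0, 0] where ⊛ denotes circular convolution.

(x ⊛ y)[n] = Σ(m=0 to 2) x[m] · y[(n-m) mod 3]

Computing each output sample:
(x ⊛ y)[0] = 0
(x ⊛ y)[1] = -2
(x ⊛ y)[2] = 0

x ⊛ y = [0, -2, 0]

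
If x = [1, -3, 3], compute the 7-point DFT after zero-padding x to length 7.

Original 3-point DFT: [1, 1.0000+5.1962i, 1.0000-5.1962i]
Zero-padded 7-point DFT provides frequency interpolation.

DFT_7([x, 0, ...]) = [1, -1.5380-0.5793i, -1.0353+4.2264i, 5.5734+3.6471i, 5.5734-3.6471i, -1.0353-4.2264i, -1.5380+0.5793i]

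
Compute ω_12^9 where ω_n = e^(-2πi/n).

ω_12^9 = e^(-2πi·9/12)
= cos(-2π·9/12) + i·sin(-2π·9/12)
= cos(-18π/12) + i·sin(-18π/12)

ω_12^9 = cos(-18π/12) + i·sin(-18π/12) = 1i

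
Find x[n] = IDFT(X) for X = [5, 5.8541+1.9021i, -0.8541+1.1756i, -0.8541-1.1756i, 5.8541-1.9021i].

x[n] = (1/5) Σ(k=0 to 4) X[k] · e^(2πikn/5)

Computing each x[n]:
x[0] = 3
x[1] = 1
x[2] = -1
x[3] = -1
x[4] = 3

x = [3, 1, -1, -1, 3]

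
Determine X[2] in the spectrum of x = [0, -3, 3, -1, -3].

X[2] = Σ(n=0 to 4) x[n] · ω_5^(2n) where ω_5 = e^(-2πi/5)
= (0)·ω_5^0 + (-3)·ω_5^2 + (3)·ω_5^4 + (-1)·ω_5^6 + (-3)·ω_5^8

X[2] = 5.4721+3.8042i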